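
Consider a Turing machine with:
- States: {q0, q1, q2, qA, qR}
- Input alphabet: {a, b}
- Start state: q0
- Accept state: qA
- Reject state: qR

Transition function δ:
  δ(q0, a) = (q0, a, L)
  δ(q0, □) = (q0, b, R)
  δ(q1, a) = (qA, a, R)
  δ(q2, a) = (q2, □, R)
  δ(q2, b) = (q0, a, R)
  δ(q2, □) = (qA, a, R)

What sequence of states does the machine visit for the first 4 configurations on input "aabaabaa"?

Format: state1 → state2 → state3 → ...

Execution trace:
Initial: [q0]aabaabaa
Step 1: δ(q0, a) = (q0, a, L) → [q0]□aabaabaa
Step 2: δ(q0, □) = (q0, b, R) → b[q0]aabaabaa
Step 3: δ(q0, a) = (q0, a, L) → [q0]baabaabaa

No transition is defined for δ(q0, b). By convention the machine halts and rejects.

State sequence: q0 → q0 → q0 → q0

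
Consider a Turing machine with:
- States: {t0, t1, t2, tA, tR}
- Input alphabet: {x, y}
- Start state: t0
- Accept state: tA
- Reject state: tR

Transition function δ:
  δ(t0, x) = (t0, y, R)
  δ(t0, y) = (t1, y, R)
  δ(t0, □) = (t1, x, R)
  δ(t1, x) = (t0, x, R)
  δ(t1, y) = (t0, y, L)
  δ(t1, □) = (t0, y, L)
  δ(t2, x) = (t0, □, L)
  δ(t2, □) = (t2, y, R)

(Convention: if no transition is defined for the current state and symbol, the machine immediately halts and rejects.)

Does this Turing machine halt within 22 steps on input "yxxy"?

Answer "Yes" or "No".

Execution trace:
Initial: [t0]yxxy
Step 1: δ(t0, y) = (t1, y, R) → y[t1]xxy
Step 2: δ(t1, x) = (t0, x, R) → yx[t0]xy
Step 3: δ(t0, x) = (t0, y, R) → yxy[t0]y
Step 4: δ(t0, y) = (t1, y, R) → yxyy[t1]□
Step 5: δ(t1, □) = (t0, y, L) → yxy[t0]yy
Step 6: δ(t0, y) = (t1, y, R) → yxyy[t1]y
Step 7: δ(t1, y) = (t0, y, L) → yxy[t0]yy
Step 8: δ(t0, y) = (t1, y, R) → yxyy[t1]y
Step 9: δ(t1, y) = (t0, y, L) → yxy[t0]yy
Step 10: δ(t0, y) = (t1, y, R) → yxyy[t1]y
Step 11: δ(t1, y) = (t0, y, L) → yxy[t0]yy
Step 12: δ(t0, y) = (t1, y, R) → yxyy[t1]y
Step 13: δ(t1, y) = (t0, y, L) → yxy[t0]yy
Step 14: δ(t0, y) = (t1, y, R) → yxyy[t1]y
Step 15: δ(t1, y) = (t0, y, L) → yxy[t0]yy
Step 16: δ(t0, y) = (t1, y, R) → yxyy[t1]y
Step 17: δ(t1, y) = (t0, y, L) → yxy[t0]yy
Step 18: δ(t0, y) = (t1, y, R) → yxyy[t1]y
Step 19: δ(t1, y) = (t0, y, L) → yxy[t0]yy
Step 20: δ(t0, y) = (t1, y, R) → yxyy[t1]y
Step 21: δ(t1, y) = (t0, y, L) → yxy[t0]yy
Step 22: δ(t0, y) = (t1, y, R) → yxyy[t1]y

The machine has not reached a halting state after 22 steps.
The machine did not halt within the 22-step bound.

Answer: No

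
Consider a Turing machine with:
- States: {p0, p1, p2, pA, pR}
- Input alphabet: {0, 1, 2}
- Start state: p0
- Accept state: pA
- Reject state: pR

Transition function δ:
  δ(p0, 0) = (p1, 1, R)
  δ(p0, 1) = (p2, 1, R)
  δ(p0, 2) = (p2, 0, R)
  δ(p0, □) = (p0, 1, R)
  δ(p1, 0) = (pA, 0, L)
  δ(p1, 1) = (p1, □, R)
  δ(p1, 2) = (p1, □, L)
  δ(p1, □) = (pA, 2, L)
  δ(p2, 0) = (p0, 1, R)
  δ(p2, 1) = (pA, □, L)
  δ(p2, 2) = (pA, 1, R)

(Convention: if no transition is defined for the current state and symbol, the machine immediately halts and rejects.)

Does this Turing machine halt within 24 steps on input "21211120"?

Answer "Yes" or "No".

Execution trace:
Initial: [p0]21211120
Step 1: δ(p0, 2) = (p2, 0, R) → 0[p2]1211120
Step 2: δ(p2, 1) = (pA, □, L) → [pA]0□211120

The machine reaches the accept state pA and halts.
The machine halted after 2 steps (within the 24-step bound).

Answer: Yes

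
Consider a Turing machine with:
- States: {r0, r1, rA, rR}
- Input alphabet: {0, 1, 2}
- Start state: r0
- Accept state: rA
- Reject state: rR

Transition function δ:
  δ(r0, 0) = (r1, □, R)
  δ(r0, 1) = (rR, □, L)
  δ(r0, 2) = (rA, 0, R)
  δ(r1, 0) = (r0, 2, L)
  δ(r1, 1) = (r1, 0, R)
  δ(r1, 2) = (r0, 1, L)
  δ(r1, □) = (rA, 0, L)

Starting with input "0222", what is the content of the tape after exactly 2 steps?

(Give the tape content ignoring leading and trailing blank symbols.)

Execution trace:
Initial: [r0]0222
Step 1: δ(r0, 0) = (r1, □, R) → □[r1]222
Step 2: δ(r1, 2) = (r0, 1, L) → [r0]□122

No transition is defined for δ(r0, □). By convention the machine halts and rejects.

After 2 steps, the tape (ignoring leading/trailing blanks) is: 122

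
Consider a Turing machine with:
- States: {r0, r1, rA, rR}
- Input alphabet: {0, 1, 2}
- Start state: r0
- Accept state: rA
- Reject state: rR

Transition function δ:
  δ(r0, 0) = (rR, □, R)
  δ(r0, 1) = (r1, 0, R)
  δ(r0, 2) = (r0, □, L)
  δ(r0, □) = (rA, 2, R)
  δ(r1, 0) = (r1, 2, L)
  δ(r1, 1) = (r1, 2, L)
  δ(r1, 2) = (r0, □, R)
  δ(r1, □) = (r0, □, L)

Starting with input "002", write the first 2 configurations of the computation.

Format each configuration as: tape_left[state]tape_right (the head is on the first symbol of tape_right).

Transitions applied:
Step 1: δ(r0, 0) = (rR, □, R)

The first 2 configurations are:
[r0]002 ⊢ □[rR]02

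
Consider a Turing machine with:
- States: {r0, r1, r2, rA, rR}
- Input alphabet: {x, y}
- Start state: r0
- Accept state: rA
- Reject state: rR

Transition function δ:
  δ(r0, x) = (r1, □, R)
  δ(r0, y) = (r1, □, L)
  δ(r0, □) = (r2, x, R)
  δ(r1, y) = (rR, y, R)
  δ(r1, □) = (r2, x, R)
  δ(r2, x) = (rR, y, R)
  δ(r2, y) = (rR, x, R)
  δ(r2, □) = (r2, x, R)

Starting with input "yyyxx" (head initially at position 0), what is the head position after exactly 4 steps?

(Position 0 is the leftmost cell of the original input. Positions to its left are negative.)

Execution trace (head position shown):
Step 0: [r0]yyyxx  (head at position 0)
Step 1: move left → [r1]□□yyxx  (head at position -1)
Step 2: move right → x[r2]□yyxx  (head at position 0)
Step 3: move right → xx[r2]yyxx  (head at position 1)
Step 4: move right → xxx[rR]yxx  (head at position 2)

After 4 steps, the head is at position 2.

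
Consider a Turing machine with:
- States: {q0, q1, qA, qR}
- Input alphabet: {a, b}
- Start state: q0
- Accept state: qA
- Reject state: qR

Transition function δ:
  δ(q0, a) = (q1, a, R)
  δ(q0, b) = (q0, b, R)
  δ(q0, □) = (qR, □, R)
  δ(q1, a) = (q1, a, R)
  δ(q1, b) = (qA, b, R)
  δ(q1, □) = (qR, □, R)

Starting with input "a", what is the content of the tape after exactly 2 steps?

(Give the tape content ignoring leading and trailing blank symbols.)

Execution trace:
Initial: [q0]a
Step 1: δ(q0, a) = (q1, a, R) → a[q1]□
Step 2: δ(q1, □) = (qR, □, R) → a□[qR]□

The machine reaches the reject state qR and halts.

After 2 steps, the tape (ignoring leading/trailing blanks) is: a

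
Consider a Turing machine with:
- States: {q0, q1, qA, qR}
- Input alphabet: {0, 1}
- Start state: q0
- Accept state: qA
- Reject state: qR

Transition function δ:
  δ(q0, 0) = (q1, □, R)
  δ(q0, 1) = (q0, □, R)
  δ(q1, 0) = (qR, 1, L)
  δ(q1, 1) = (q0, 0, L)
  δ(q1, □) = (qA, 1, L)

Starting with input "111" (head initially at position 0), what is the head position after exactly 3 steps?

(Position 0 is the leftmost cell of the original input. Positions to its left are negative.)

Execution trace (head position shown):
Step 0: [q0]111  (head at position 0)
Step 1: move right → □[q0]11  (head at position 1)
Step 2: move right → □□[q0]1  (head at position 2)
Step 3: move right → □□□[q0]□  (head at position 3)

After 3 steps, the head is at position 3.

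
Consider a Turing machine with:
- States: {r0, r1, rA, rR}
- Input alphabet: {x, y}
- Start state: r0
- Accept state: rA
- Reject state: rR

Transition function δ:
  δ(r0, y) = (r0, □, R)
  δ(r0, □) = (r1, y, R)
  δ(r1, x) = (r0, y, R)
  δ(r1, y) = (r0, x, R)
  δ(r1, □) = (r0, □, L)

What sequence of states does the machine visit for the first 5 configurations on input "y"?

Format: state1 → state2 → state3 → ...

Execution trace:
Initial: [r0]y
Step 1: δ(r0, y) = (r0, □, R) → □[r0]□
Step 2: δ(r0, □) = (r1, y, R) → □y[r1]□
Step 3: δ(r1, □) = (r0, □, L) → □[r0]y□
Step 4: δ(r0, y) = (r0, □, R) → □□[r0]□

State sequence: r0 → r0 → r1 → r0 → r0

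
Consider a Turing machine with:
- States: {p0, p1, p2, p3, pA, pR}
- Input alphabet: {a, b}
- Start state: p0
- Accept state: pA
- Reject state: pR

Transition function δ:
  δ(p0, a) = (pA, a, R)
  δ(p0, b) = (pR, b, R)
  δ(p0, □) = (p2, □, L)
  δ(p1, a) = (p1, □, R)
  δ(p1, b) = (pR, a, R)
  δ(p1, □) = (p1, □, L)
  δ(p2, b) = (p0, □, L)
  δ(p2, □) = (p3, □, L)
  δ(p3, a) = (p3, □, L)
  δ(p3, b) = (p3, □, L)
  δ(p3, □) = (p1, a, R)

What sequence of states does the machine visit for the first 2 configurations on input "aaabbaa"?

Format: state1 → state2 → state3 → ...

Execution trace:
Initial: [p0]aaabbaa
Step 1: δ(p0, a) = (pA, a, R) → a[pA]aabbaa

The machine reaches the accept state pA and halts.

State sequence: p0 → pA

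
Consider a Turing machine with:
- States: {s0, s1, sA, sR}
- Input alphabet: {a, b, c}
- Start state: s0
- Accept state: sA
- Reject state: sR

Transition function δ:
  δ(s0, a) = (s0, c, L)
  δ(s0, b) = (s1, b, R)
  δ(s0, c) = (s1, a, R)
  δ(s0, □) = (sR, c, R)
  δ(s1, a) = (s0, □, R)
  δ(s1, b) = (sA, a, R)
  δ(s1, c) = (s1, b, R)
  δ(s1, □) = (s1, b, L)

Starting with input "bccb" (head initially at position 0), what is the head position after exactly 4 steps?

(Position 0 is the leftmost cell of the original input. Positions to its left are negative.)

Execution trace (head position shown):
Step 0: [s0]bccb  (head at position 0)
Step 1: move right → b[s1]ccb  (head at position 1)
Step 2: move right → bb[s1]cb  (head at position 2)
Step 3: move right → bbb[s1]b  (head at position 3)
Step 4: move right → bbba[sA]□  (head at position 4)

After 4 steps, the head is at position 4.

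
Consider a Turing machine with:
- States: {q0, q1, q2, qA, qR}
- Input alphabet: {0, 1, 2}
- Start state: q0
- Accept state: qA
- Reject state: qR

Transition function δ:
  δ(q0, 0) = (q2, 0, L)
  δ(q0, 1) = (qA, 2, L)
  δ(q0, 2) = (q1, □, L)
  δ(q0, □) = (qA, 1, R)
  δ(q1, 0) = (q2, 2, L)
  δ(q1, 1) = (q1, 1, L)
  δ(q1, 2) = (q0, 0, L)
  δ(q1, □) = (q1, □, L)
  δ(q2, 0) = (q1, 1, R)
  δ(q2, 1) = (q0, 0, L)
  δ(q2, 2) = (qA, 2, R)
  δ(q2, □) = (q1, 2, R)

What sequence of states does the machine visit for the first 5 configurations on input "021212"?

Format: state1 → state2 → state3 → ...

Execution trace:
Initial: [q0]021212
Step 1: δ(q0, 0) = (q2, 0, L) → [q2]□021212
Step 2: δ(q2, □) = (q1, 2, R) → 2[q1]021212
Step 3: δ(q1, 0) = (q2, 2, L) → [q2]2221212
Step 4: δ(q2, 2) = (qA, 2, R) → 2[qA]221212

The machine reaches the accept state qA and halts.

State sequence: q0 → q2 → q1 → q2 → qA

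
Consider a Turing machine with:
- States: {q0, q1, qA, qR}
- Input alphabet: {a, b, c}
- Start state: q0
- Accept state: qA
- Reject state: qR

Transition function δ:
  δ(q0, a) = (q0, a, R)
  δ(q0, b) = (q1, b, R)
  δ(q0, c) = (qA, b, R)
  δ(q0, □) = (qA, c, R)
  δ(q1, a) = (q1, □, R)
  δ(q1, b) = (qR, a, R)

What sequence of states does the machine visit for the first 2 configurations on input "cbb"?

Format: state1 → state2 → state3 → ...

Execution trace:
Initial: [q0]cbb
Step 1: δ(q0, c) = (qA, b, R) → b[qA]bb

The machine reaches the accept state qA and halts.

State sequence: q0 → qA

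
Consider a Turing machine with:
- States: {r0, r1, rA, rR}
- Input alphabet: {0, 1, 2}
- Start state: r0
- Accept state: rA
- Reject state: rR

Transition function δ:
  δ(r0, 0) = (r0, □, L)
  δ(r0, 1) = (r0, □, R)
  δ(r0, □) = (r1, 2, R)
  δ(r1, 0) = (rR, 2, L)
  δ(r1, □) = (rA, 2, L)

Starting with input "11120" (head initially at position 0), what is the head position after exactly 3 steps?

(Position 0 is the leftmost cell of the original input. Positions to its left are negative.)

Execution trace (head position shown):
Step 0: [r0]11120  (head at position 0)
Step 1: move right → □[r0]1120  (head at position 1)
Step 2: move right → □□[r0]120  (head at position 2)
Step 3: move right → □□□[r0]20  (head at position 3)

After 3 steps, the head is at position 3.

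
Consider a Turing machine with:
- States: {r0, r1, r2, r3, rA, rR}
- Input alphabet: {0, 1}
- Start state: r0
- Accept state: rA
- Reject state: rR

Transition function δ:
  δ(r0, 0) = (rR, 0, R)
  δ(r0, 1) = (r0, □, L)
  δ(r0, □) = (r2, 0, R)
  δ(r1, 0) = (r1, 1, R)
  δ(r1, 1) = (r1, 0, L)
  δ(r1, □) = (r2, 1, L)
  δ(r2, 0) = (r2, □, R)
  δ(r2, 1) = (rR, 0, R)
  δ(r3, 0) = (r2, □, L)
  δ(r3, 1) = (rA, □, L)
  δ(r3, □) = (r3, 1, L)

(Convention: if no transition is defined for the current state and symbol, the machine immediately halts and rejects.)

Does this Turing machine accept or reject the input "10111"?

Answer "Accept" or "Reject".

Execution trace:
Initial: [r0]10111
Step 1: δ(r0, 1) = (r0, □, L) → [r0]□□0111
Step 2: δ(r0, □) = (r2, 0, R) → 0[r2]□0111

No transition is defined for δ(r2, □). By convention the machine halts and rejects.

Answer: Reject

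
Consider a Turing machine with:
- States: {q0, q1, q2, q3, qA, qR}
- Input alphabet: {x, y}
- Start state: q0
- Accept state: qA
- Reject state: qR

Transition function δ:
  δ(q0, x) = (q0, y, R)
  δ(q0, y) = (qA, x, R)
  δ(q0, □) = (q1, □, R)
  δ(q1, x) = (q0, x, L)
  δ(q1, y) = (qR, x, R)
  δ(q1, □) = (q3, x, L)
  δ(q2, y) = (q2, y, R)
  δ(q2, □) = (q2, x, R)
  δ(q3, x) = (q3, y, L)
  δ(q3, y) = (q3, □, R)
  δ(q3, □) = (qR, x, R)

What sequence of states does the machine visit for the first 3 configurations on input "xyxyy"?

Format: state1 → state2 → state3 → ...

Execution trace:
Initial: [q0]xyxyy
Step 1: δ(q0, x) = (q0, y, R) → y[q0]yxyy
Step 2: δ(q0, y) = (qA, x, R) → yx[qA]xyy

The machine reaches the accept state qA and halts.

State sequence: q0 → q0 → qA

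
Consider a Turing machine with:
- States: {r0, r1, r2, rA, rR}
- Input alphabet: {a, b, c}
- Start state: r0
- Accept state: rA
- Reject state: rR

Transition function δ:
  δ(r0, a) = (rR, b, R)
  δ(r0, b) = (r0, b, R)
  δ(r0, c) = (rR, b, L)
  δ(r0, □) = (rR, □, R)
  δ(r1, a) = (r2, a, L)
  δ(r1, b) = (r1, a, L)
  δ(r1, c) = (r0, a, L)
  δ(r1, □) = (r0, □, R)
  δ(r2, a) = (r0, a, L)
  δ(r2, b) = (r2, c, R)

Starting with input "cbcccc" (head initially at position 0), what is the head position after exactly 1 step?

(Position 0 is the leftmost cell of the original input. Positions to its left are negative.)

Execution trace (head position shown):
Step 0: [r0]cbcccc  (head at position 0)
Step 1: move left → [rR]□bbcccc  (head at position -1)

After 1 step, the head is at position -1.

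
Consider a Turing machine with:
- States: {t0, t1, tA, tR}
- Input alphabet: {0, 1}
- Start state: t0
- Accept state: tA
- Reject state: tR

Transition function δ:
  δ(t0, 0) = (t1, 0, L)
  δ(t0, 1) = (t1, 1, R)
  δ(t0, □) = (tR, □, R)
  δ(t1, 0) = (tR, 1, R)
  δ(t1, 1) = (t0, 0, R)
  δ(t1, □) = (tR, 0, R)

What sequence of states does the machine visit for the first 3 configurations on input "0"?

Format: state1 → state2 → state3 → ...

Execution trace:
Initial: [t0]0
Step 1: δ(t0, 0) = (t1, 0, L) → [t1]□0
Step 2: δ(t1, □) = (tR, 0, R) → 0[tR]0

The machine reaches the reject state tR and halts.

State sequence: t0 → t1 → tR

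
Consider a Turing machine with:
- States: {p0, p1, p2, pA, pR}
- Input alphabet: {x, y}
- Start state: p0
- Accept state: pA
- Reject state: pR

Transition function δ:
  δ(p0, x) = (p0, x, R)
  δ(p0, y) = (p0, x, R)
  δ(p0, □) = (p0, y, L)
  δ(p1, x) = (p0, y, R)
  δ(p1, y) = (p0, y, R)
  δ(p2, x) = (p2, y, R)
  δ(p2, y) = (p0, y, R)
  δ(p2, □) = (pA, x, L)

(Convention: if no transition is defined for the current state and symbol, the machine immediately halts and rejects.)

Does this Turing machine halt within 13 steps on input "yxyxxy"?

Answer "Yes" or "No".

Execution trace:
Initial: [p0]yxyxxy
Step 1: δ(p0, y) = (p0, x, R) → x[p0]xyxxy
Step 2: δ(p0, x) = (p0, x, R) → xx[p0]yxxy
Step 3: δ(p0, y) = (p0, x, R) → xxx[p0]xxy
Step 4: δ(p0, x) = (p0, x, R) → xxxx[p0]xy
Step 5: δ(p0, x) = (p0, x, R) → xxxxx[p0]y
Step 6: δ(p0, y) = (p0, x, R) → xxxxxx[p0]□
Step 7: δ(p0, □) = (p0, y, L) → xxxxx[p0]xy
Step 8: δ(p0, x) = (p0, x, R) → xxxxxx[p0]y
Step 9: δ(p0, y) = (p0, x, R) → xxxxxxx[p0]□
Step 10: δ(p0, □) = (p0, y, L) → xxxxxx[p0]xy
Step 11: δ(p0, x) = (p0, x, R) → xxxxxxx[p0]y
Step 12: δ(p0, y) = (p0, x, R) → xxxxxxxx[p0]□
Step 13: δ(p0, □) = (p0, y, L) → xxxxxxx[p0]xy

The machine has not reached a halting state after 13 steps.
The machine did not halt within the 13-step bound.

Answer: No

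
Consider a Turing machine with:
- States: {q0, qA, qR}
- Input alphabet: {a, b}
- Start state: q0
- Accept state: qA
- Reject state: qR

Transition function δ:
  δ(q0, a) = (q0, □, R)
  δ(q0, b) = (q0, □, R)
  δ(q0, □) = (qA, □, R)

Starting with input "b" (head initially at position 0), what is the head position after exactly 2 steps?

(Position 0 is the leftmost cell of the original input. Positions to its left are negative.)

Execution trace (head position shown):
Step 0: [q0]b  (head at position 0)
Step 1: move right → □[q0]□  (head at position 1)
Step 2: move right → □□[qA]□  (head at position 2)

After 2 steps, the head is at position 2.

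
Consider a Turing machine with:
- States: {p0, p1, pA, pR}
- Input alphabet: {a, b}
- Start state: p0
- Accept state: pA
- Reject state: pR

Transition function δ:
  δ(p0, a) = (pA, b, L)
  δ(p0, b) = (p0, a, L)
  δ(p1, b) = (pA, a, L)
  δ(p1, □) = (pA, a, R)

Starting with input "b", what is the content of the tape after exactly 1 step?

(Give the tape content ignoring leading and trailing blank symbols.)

Execution trace:
Initial: [p0]b
Step 1: δ(p0, b) = (p0, a, L) → [p0]□a

No transition is defined for δ(p0, □). By convention the machine halts and rejects.

After 1 step, the tape (ignoring leading/trailing blanks) is: a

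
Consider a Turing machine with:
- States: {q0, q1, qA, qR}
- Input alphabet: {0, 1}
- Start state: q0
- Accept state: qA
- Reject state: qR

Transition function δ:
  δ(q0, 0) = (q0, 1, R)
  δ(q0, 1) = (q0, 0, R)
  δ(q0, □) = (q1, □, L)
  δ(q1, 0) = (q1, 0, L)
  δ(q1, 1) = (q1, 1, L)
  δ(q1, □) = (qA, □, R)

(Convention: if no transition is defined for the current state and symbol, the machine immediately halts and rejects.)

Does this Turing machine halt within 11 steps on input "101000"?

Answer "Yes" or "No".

Execution trace:
Initial: [q0]101000
Step 1: δ(q0, 1) = (q0, 0, R) → 0[q0]01000
Step 2: δ(q0, 0) = (q0, 1, R) → 01[q0]1000
Step 3: δ(q0, 1) = (q0, 0, R) → 010[q0]000
Step 4: δ(q0, 0) = (q0, 1, R) → 0101[q0]00
Step 5: δ(q0, 0) = (q0, 1, R) → 01011[q0]0
Step 6: δ(q0, 0) = (q0, 1, R) → 010111[q0]□
Step 7: δ(q0, □) = (q1, □, L) → 01011[q1]1□
Step 8: δ(q1, 1) = (q1, 1, L) → 0101[q1]11□
Step 9: δ(q1, 1) = (q1, 1, L) → 010[q1]111□
Step 10: δ(q1, 1) = (q1, 1, L) → 01[q1]0111□
Step 11: δ(q1, 0) = (q1, 0, L) → 0[q1]10111□

The machine has not reached a halting state after 11 steps.
The machine did not halt within the 11-step bound.

Answer: No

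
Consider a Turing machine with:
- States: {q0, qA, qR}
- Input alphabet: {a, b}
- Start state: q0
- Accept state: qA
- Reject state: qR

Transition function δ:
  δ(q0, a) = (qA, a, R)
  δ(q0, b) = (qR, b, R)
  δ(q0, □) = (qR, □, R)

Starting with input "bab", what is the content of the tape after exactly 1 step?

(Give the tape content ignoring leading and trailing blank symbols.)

Execution trace:
Initial: [q0]bab
Step 1: δ(q0, b) = (qR, b, R) → b[qR]ab

The machine reaches the reject state qR and halts.

After 1 step, the tape (ignoring leading/trailing blanks) is: bab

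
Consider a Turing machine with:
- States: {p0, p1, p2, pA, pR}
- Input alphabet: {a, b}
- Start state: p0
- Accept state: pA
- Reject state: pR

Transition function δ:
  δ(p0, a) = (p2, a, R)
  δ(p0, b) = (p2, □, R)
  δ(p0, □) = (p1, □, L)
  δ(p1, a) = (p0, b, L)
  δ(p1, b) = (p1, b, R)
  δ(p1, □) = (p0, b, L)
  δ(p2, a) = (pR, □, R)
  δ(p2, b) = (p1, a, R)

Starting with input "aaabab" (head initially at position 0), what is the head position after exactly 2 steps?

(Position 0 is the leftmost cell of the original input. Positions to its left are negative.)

Execution trace (head position shown):
Step 0: [p0]aaabab  (head at position 0)
Step 1: move right → a[p2]aabab  (head at position 1)
Step 2: move right → a□[pR]abab  (head at position 2)

After 2 steps, the head is at position 2.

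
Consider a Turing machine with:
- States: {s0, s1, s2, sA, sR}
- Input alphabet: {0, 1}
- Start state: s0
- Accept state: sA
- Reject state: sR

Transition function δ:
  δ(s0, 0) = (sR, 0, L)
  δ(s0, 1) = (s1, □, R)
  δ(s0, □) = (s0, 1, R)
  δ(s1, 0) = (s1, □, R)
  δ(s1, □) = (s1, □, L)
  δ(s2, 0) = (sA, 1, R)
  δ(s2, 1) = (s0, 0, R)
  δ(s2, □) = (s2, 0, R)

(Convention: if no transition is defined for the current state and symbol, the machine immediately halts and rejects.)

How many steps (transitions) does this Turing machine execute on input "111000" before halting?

Execution trace:
Initial: [s0]111000
Step 1: δ(s0, 1) = (s1, □, R) → □[s1]11000

No transition is defined for δ(s1, 1). By convention the machine halts and rejects.

The machine executed 1 step before halting.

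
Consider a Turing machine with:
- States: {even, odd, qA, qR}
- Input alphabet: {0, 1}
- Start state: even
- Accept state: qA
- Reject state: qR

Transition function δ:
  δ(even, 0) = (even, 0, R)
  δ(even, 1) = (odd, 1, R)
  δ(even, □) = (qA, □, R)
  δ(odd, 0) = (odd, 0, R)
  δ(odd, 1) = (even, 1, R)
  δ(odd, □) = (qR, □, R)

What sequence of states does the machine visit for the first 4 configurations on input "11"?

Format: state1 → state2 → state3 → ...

Execution trace:
Initial: [even]11
Step 1: δ(even, 1) = (odd, 1, R) → 1[odd]1
Step 2: δ(odd, 1) = (even, 1, R) → 11[even]□
Step 3: δ(even, □) = (qA, □, R) → 11□[qA]□

The machine reaches the accept state qA and halts.

State sequence: even → odd → even → qA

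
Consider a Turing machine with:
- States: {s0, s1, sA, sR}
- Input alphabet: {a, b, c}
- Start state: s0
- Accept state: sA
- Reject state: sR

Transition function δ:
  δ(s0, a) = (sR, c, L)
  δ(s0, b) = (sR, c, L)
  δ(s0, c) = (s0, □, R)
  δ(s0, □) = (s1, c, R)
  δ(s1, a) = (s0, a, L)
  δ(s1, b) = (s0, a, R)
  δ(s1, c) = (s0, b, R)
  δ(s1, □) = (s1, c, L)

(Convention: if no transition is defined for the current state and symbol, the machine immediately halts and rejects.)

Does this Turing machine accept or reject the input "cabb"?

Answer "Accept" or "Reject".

Execution trace:
Initial: [s0]cabb
Step 1: δ(s0, c) = (s0, □, R) → □[s0]abb
Step 2: δ(s0, a) = (sR, c, L) → [sR]□cbb

The machine reaches the reject state sR and halts.

Answer: Reject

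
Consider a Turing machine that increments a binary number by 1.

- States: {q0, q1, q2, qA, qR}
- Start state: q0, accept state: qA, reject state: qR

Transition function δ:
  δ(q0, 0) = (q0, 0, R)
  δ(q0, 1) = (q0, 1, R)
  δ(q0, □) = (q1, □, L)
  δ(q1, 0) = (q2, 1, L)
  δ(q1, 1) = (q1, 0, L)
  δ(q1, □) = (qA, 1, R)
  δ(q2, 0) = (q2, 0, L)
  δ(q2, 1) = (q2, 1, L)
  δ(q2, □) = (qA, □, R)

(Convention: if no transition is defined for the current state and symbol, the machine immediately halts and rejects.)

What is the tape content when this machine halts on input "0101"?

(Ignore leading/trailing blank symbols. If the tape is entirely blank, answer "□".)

Execution trace:
Initial: [q0]0101
Step 1: δ(q0, 0) = (q0, 0, R) → 0[q0]101
Step 2: δ(q0, 1) = (q0, 1, R) → 01[q0]01
Step 3: δ(q0, 0) = (q0, 0, R) → 010[q0]1
Step 4: δ(q0, 1) = (q0, 1, R) → 0101[q0]□
Step 5: δ(q0, □) = (q1, □, L) → 010[q1]1□
Step 6: δ(q1, 1) = (q1, 0, L) → 01[q1]00□
Step 7: δ(q1, 0) = (q2, 1, L) → 0[q2]110□
Step 8: δ(q2, 1) = (q2, 1, L) → [q2]0110□
Step 9: δ(q2, 0) = (q2, 0, L) → [q2]□0110□
Step 10: δ(q2, □) = (qA, □, R) → □[qA]0110□

The machine reaches the accept state qA and halts.

Final tape (ignoring leading/trailing blanks): 0110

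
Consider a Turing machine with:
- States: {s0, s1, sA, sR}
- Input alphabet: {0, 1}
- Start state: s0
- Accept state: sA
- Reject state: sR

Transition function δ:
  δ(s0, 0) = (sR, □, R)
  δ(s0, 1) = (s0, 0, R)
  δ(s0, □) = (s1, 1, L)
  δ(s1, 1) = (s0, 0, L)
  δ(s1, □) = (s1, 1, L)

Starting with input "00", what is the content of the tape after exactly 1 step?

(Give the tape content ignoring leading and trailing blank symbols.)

Execution trace:
Initial: [s0]00
Step 1: δ(s0, 0) = (sR, □, R) → □[sR]0

The machine reaches the reject state sR and halts.

After 1 step, the tape (ignoring leading/trailing blanks) is: 0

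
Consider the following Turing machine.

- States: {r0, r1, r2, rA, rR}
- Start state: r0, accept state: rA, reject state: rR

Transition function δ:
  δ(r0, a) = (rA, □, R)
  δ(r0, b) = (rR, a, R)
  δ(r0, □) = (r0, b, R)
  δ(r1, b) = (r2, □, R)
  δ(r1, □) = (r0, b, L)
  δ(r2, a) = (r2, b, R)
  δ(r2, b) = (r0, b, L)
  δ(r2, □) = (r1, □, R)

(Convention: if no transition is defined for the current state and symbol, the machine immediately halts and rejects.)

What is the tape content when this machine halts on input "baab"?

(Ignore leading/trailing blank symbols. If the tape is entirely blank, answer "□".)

Execution trace:
Initial: [r0]baab
Step 1: δ(r0, b) = (rR, a, R) → a[rR]aab

The machine reaches the reject state rR and halts.

Final tape (ignoring leading/trailing blanks): aaab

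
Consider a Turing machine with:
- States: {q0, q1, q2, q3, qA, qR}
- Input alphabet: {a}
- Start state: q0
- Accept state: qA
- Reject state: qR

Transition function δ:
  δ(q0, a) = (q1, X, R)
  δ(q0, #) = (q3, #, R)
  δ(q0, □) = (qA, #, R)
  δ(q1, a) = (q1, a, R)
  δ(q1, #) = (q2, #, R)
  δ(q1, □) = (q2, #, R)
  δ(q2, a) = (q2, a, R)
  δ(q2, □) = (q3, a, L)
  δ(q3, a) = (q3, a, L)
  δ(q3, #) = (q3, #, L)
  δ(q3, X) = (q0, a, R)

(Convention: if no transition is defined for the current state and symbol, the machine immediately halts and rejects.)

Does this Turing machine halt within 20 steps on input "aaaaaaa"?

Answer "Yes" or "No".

Execution trace:
Initial: [q0]aaaaaaa
Step 1: δ(q0, a) = (q1, X, R) → X[q1]aaaaaa
Step 2: δ(q1, a) = (q1, a, R) → Xa[q1]aaaaa
Step 3: δ(q1, a) = (q1, a, R) → Xaa[q1]aaaa
Step 4: δ(q1, a) = (q1, a, R) → Xaaa[q1]aaa
Step 5: δ(q1, a) = (q1, a, R) → Xaaaa[q1]aa
Step 6: δ(q1, a) = (q1, a, R) → Xaaaaa[q1]a
Step 7: δ(q1, a) = (q1, a, R) → Xaaaaaa[q1]□
Step 8: δ(q1, □) = (q2, #, R) → Xaaaaaa#[q2]□
Step 9: δ(q2, □) = (q3, a, L) → Xaaaaaa[q3]#a
Step 10: δ(q3, #) = (q3, #, L) → Xaaaaa[q3]a#a
Step 11: δ(q3, a) = (q3, a, L) → Xaaaa[q3]aa#a
Step 12: δ(q3, a) = (q3, a, L) → Xaaa[q3]aaa#a
Step 13: δ(q3, a) = (q3, a, L) → Xaa[q3]aaaa#a
Step 14: δ(q3, a) = (q3, a, L) → Xa[q3]aaaaa#a
Step 15: δ(q3, a) = (q3, a, L) → X[q3]aaaaaa#a
Step 16: δ(q3, a) = (q3, a, L) → [q3]Xaaaaaa#a
Step 17: δ(q3, X) = (q0, a, R) → a[q0]aaaaaa#a
Step 18: δ(q0, a) = (q1, X, R) → aX[q1]aaaaa#a
Step 19: δ(q1, a) = (q1, a, R) → aXa[q1]aaaa#a
Step 20: δ(q1, a) = (q1, a, R) → aXaa[q1]aaa#a

The machine has not reached a halting state after 20 steps.
The machine did not halt within the 20-step bound.

Answer: No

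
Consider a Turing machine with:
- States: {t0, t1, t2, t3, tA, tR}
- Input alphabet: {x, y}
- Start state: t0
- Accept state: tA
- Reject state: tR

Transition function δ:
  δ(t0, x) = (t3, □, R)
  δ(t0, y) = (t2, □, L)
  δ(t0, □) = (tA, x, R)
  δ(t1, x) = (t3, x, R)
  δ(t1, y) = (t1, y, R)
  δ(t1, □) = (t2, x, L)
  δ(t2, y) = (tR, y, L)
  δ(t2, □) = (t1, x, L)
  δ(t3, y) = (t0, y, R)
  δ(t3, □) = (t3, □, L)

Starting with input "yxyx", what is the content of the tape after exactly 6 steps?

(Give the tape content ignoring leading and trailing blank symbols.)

Execution trace:
Initial: [t0]yxyx
Step 1: δ(t0, y) = (t2, □, L) → [t2]□□xyx
Step 2: δ(t2, □) = (t1, x, L) → [t1]□x□xyx
Step 3: δ(t1, □) = (t2, x, L) → [t2]□xx□xyx
Step 4: δ(t2, □) = (t1, x, L) → [t1]□xxx□xyx
Step 5: δ(t1, □) = (t2, x, L) → [t2]□xxxx□xyx
Step 6: δ(t2, □) = (t1, x, L) → [t1]□xxxxx□xyx

After 6 steps, the tape (ignoring leading/trailing blanks) is: xxxxx□xyx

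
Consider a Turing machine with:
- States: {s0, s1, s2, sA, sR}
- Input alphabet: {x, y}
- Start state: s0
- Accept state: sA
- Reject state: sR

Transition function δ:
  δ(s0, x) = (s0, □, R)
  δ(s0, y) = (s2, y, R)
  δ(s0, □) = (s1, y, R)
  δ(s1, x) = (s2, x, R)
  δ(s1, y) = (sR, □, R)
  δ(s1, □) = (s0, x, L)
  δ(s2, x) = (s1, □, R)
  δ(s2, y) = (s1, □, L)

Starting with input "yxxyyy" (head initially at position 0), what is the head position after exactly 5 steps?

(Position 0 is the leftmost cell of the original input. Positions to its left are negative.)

Execution trace (head position shown):
Step 0: [s0]yxxyyy  (head at position 0)
Step 1: move right → y[s2]xxyyy  (head at position 1)
Step 2: move right → y□[s1]xyyy  (head at position 2)
Step 3: move right → y□x[s2]yyy  (head at position 3)
Step 4: move left → y□[s1]x□yy  (head at position 2)
Step 5: move right → y□x[s2]□yy  (head at position 3)

After 5 steps, the head is at position 3.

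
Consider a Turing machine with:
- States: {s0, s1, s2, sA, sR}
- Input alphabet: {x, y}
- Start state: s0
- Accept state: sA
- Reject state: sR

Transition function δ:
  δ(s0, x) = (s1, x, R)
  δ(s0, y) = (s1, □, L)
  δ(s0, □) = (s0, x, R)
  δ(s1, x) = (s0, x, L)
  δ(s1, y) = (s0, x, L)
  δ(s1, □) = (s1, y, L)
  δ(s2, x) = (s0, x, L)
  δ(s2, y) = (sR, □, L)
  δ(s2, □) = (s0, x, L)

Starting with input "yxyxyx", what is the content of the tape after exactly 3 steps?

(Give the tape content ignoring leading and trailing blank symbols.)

Execution trace:
Initial: [s0]yxyxyx
Step 1: δ(s0, y) = (s1, □, L) → [s1]□□xyxyx
Step 2: δ(s1, □) = (s1, y, L) → [s1]□y□xyxyx
Step 3: δ(s1, □) = (s1, y, L) → [s1]□yy□xyxyx

After 3 steps, the tape (ignoring leading/trailing blanks) is: yy□xyxyx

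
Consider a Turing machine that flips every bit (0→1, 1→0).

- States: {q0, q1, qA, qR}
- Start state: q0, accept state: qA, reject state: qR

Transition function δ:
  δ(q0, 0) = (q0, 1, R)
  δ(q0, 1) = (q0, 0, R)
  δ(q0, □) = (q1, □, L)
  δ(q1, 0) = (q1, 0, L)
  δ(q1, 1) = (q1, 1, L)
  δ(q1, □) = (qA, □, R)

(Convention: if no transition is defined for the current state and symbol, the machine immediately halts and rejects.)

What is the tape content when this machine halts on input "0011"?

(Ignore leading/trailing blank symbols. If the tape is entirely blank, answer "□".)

Execution trace:
Initial: [q0]0011
Step 1: δ(q0, 0) = (q0, 1, R) → 1[q0]011
Step 2: δ(q0, 0) = (q0, 1, R) → 11[q0]11
Step 3: δ(q0, 1) = (q0, 0, R) → 110[q0]1
Step 4: δ(q0, 1) = (q0, 0, R) → 1100[q0]□
Step 5: δ(q0, □) = (q1, □, L) → 110[q1]0□
Step 6: δ(q1, 0) = (q1, 0, L) → 11[q1]00□
Step 7: δ(q1, 0) = (q1, 0, L) → 1[q1]100□
Step 8: δ(q1, 1) = (q1, 1, L) → [q1]1100□
Step 9: δ(q1, 1) = (q1, 1, L) → [q1]□1100□
Step 10: δ(q1, □) = (qA, □, R) → □[qA]1100□

The machine reaches the accept state qA and halts.

Final tape (ignoring leading/trailing blanks): 1100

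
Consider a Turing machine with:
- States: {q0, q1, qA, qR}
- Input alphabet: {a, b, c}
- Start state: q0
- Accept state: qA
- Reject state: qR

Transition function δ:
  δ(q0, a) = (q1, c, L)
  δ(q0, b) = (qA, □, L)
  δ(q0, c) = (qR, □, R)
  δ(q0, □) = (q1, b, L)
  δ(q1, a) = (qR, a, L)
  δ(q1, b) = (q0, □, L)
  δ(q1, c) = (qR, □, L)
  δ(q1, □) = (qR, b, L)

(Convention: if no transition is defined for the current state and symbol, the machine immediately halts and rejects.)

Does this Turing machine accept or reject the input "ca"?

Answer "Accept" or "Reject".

Execution trace:
Initial: [q0]ca
Step 1: δ(q0, c) = (qR, □, R) → □[qR]a

The machine reaches the reject state qR and halts.

Answer: Reject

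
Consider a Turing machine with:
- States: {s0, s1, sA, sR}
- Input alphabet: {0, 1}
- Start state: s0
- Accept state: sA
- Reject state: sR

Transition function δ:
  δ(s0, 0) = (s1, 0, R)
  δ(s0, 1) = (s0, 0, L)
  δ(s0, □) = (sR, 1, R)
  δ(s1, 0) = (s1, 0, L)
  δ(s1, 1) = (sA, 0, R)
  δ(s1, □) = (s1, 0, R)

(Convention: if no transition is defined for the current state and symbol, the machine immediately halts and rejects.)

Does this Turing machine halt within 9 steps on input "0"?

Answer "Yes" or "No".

Execution trace:
Initial: [s0]0
Step 1: δ(s0, 0) = (s1, 0, R) → 0[s1]□
Step 2: δ(s1, □) = (s1, 0, R) → 00[s1]□
Step 3: δ(s1, □) = (s1, 0, R) → 000[s1]□
Step 4: δ(s1, □) = (s1, 0, R) → 0000[s1]□
Step 5: δ(s1, □) = (s1, 0, R) → 00000[s1]□
Step 6: δ(s1, □) = (s1, 0, R) → 000000[s1]□
Step 7: δ(s1, □) = (s1, 0, R) → 0000000[s1]□
Step 8: δ(s1, □) = (s1, 0, R) → 00000000[s1]□
Step 9: δ(s1, □) = (s1, 0, R) → 000000000[s1]□

The machine has not reached a halting state after 9 steps.
The machine did not halt within the 9-step bound.

Answer: No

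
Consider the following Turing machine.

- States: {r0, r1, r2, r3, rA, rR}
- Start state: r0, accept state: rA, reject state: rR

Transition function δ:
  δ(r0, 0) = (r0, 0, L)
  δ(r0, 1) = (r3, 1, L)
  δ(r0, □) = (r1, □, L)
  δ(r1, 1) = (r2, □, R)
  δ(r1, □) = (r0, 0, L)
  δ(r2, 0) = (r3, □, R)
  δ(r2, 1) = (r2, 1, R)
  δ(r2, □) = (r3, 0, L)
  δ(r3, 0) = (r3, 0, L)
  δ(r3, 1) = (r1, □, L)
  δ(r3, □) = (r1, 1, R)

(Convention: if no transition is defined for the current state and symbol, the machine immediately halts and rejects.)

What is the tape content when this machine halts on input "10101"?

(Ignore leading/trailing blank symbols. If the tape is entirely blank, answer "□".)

Execution trace:
Initial: [r0]10101
Step 1: δ(r0, 1) = (r3, 1, L) → [r3]□10101
Step 2: δ(r3, □) = (r1, 1, R) → 1[r1]10101
Step 3: δ(r1, 1) = (r2, □, R) → 1□[r2]0101
Step 4: δ(r2, 0) = (r3, □, R) → 1□□[r3]101
Step 5: δ(r3, 1) = (r1, □, L) → 1□[r1]□□01
Step 6: δ(r1, □) = (r0, 0, L) → 1[r0]□0□01
Step 7: δ(r0, □) = (r1, □, L) → [r1]1□0□01
Step 8: δ(r1, 1) = (r2, □, R) → □[r2]□0□01
Step 9: δ(r2, □) = (r3, 0, L) → [r3]□00□01
Step 10: δ(r3, □) = (r1, 1, R) → 1[r1]00□01

No transition is defined for δ(r1, 0). By convention the machine halts and rejects.

Final tape (ignoring leading/trailing blanks): 100□01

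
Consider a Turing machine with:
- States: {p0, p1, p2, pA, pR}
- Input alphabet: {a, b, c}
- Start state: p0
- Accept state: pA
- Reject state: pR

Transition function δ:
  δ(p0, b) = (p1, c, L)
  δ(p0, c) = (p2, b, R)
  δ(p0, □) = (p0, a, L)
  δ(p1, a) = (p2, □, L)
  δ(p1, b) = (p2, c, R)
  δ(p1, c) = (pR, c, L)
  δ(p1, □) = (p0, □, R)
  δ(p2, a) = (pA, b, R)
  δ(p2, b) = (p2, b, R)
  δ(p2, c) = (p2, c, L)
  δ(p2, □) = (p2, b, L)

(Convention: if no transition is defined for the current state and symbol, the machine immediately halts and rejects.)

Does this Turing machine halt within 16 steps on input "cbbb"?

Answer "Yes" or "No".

Execution trace:
Initial: [p0]cbbb
Step 1: δ(p0, c) = (p2, b, R) → b[p2]bbb
Step 2: δ(p2, b) = (p2, b, R) → bb[p2]bb
Step 3: δ(p2, b) = (p2, b, R) → bbb[p2]b
Step 4: δ(p2, b) = (p2, b, R) → bbbb[p2]□
Step 5: δ(p2, □) = (p2, b, L) → bbb[p2]bb
Step 6: δ(p2, b) = (p2, b, R) → bbbb[p2]b
Step 7: δ(p2, b) = (p2, b, R) → bbbbb[p2]□
Step 8: δ(p2, □) = (p2, b, L) → bbbb[p2]bb
Step 9: δ(p2, b) = (p2, b, R) → bbbbb[p2]b
Step 10: δ(p2, b) = (p2, b, R) → bbbbbb[p2]□
Step 11: δ(p2, □) = (p2, b, L) → bbbbb[p2]bb
Step 12: δ(p2, b) = (p2, b, R) → bbbbbb[p2]b
Step 13: δ(p2, b) = (p2, b, R) → bbbbbbb[p2]□
Step 14: δ(p2, □) = (p2, b, L) → bbbbbb[p2]bb
Step 15: δ(p2, b) = (p2, b, R) → bbbbbbb[p2]b
Step 16: δ(p2, b) = (p2, b, R) → bbbbbbbb[p2]□

The machine has not reached a halting state after 16 steps.
The machine did not halt within the 16-step bound.

Answer: No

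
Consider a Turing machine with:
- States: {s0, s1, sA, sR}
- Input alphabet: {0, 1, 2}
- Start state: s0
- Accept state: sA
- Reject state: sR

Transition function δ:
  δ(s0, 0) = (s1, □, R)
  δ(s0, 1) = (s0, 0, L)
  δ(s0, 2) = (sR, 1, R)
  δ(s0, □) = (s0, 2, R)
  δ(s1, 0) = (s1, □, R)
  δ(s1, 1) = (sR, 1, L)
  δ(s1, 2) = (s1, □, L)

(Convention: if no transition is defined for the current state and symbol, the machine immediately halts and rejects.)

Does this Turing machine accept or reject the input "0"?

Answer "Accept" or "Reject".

Execution trace:
Initial: [s0]0
Step 1: δ(s0, 0) = (s1, □, R) → □[s1]□

No transition is defined for δ(s1, □). By convention the machine halts and rejects.

Answer: Reject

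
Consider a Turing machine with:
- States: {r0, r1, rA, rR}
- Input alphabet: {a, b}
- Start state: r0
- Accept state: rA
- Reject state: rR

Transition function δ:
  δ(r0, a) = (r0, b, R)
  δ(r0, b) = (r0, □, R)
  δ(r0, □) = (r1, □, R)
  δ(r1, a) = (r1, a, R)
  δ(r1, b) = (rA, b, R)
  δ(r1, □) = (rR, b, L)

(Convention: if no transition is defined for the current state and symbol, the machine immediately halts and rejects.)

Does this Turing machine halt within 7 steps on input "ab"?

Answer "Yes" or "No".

Execution trace:
Initial: [r0]ab
Step 1: δ(r0, a) = (r0, b, R) → b[r0]b
Step 2: δ(r0, b) = (r0, □, R) → b□[r0]□
Step 3: δ(r0, □) = (r1, □, R) → b□□[r1]□
Step 4: δ(r1, □) = (rR, b, L) → b□[rR]□b

The machine reaches the reject state rR and halts.
The machine halted after 4 steps (within the 7-step bound).

Answer: Yes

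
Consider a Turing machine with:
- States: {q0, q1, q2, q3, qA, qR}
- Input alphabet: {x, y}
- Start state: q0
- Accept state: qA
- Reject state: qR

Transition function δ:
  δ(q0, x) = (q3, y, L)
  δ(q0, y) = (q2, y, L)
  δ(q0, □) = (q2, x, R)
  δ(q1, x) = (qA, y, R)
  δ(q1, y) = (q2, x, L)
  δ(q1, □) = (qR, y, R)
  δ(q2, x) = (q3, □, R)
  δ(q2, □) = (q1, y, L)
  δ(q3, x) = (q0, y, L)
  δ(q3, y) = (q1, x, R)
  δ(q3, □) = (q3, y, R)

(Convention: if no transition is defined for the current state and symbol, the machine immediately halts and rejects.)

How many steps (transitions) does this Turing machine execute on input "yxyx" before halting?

Execution trace:
Initial: [q0]yxyx
Step 1: δ(q0, y) = (q2, y, L) → [q2]□yxyx
Step 2: δ(q2, □) = (q1, y, L) → [q1]□yyxyx
Step 3: δ(q1, □) = (qR, y, R) → y[qR]yyxyx

The machine reaches the reject state qR and halts.

The machine executed 3 steps before halting.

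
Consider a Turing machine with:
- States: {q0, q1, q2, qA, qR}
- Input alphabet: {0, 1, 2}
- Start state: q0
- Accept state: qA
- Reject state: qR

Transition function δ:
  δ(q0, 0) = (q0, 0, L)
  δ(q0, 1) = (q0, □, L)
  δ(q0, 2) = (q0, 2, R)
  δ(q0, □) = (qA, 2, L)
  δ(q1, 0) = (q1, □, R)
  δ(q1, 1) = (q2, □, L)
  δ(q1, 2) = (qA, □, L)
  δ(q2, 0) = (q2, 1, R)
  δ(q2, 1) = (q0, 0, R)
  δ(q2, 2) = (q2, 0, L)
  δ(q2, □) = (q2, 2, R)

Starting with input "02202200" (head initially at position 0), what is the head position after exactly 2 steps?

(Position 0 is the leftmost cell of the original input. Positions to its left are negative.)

Execution trace (head position shown):
Step 0: [q0]02202200  (head at position 0)
Step 1: move left → [q0]□02202200  (head at position -1)
Step 2: move left → [qA]□202202200  (head at position -2)

After 2 steps, the head is at position -2.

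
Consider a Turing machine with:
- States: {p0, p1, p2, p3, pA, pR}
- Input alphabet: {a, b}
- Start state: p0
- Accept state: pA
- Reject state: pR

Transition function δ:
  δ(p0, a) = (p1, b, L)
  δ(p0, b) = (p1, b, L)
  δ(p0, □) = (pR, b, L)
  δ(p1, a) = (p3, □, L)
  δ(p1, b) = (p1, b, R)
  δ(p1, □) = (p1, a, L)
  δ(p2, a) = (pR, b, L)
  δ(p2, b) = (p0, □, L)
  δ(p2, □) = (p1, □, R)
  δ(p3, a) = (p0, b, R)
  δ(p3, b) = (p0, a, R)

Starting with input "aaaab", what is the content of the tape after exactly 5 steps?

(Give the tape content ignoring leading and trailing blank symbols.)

Execution trace:
Initial: [p0]aaaab
Step 1: δ(p0, a) = (p1, b, L) → [p1]□baaab
Step 2: δ(p1, □) = (p1, a, L) → [p1]□abaaab
Step 3: δ(p1, □) = (p1, a, L) → [p1]□aabaaab
Step 4: δ(p1, □) = (p1, a, L) → [p1]□aaabaaab
Step 5: δ(p1, □) = (p1, a, L) → [p1]□aaaabaaab

After 5 steps, the tape (ignoring leading/trailing blanks) is: aaaabaaab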